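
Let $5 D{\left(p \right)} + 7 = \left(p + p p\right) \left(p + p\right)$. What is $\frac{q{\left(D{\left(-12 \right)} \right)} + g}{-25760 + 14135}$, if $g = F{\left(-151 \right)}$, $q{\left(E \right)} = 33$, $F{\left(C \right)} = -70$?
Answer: $\frac{37}{11625} \approx 0.0031828$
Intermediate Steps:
$D{\left(p \right)} = - \frac{7}{5} + \frac{2 p \left(p + p^{2}\right)}{5}$ ($D{\left(p \right)} = - \frac{7}{5} + \frac{\left(p + p p\right) \left(p + p\right)}{5} = - \frac{7}{5} + \frac{\left(p + p^{2}\right) 2 p}{5} = - \frac{7}{5} + \frac{2 p \left(p + p^{2}\right)}{5}$)
$g = -70$
$\frac{q{\left(D{\left(-12 \right)} \right)} + g}{-25760 + 14135} = \frac{33 - 70}{-25760 + 14135} = - \frac{37}{-11625} = \left(-37\right) \left(- \frac{1}{11625}\right) = \frac{37}{11625}$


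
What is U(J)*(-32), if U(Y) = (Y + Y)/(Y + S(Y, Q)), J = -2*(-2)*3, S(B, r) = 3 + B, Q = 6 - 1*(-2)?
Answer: -256/9 ≈ -28.444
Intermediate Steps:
Q = 8 (Q = 6 + 2 = 8)
J = 12 (J = 4*3 = 12)
U(Y) = 2*Y/(3 + 2*Y) (U(Y) = (Y + Y)/(Y + (3 + Y)) = (2*Y)/(3 + 2*Y) = 2*Y/(3 + 2*Y))
U(J)*(-32) = (2*12/(3 + 2*12))*(-32) = (2*12/(3 + 24))*(-32) = (2*12/27)*(-32) = (2*12*(1/27))*(-32) = (8/9)*(-32) = -256/9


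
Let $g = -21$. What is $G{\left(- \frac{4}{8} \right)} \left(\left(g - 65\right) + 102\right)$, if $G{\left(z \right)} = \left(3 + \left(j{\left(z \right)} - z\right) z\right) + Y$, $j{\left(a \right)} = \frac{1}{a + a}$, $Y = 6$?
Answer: $148$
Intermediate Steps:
$j{\left(a \right)} = \frac{1}{2 a}$
$G{\left(z \right)} = 9 + z \left(\frac{1}{2 z} - z\right)$ ($G{\left(z \right)} = \left(3 + \left(\frac{1}{2 z} - z\right) z\right) + 6 = \left(3 + z \left(\frac{1}{2 z} - z\right)\right) + 6 = 9 + z \left(\frac{1}{2 z} - z\right)$)
$G{\left(- \frac{4}{8} \right)} \left(\left(g - 65\right) + 102\right) = \left(\frac{19}{2} - \left(- \frac{4}{8}\right)^{2}\right) \left(\left(-21 - 65\right) + 102\right) = \left(\frac{19}{2} - \left(\left(-4\right) \frac{1}{8}\right)^{2}\right) \left(-86 + 102\right) = \left(\frac{19}{2} - \left(- \frac{1}{2}\right)^{2}\right) 16 = \left(\frac{19}{2} - \frac{1}{4}\right) 16 = \frac{37}{4} \cdot 16 = 148$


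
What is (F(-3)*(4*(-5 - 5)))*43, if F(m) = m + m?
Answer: 10320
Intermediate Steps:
F(m) = 2*m
(F(-3)*(4*(-5 - 5)))*43 = ((2*(-3))*(4*(-5 - 5)))*43 = -24*(-10)*43 = -6*(-40)*43 = 240*43 = 10320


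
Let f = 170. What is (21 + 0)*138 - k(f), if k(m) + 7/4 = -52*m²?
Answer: 6022799/4 ≈ 1.5057e+6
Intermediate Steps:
k(m) = -7/4 - 52*m²
(21 + 0)*138 - k(f) = (21 + 0)*138 - (-7/4 - 52*170²) = 21*138 - (-7/4 - 52*28900) = 2898 - (-7/4 - 1502800) = 2898 - 1*(-6011207/4) = 2898 + 6011207/4 = 6022799/4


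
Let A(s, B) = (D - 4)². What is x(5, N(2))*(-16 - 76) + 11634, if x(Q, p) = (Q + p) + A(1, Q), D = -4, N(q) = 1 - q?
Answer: 5378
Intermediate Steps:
A(s, B) = 64 (A(s, B) = (-4 - 4)² = (-8)² = 64)
x(Q, p) = 64 + Q + p (x(Q, p) = (Q + p) + 64 = 64 + Q + p)
x(5, N(2))*(-16 - 76) + 11634 = (64 + 5 + (1 - 1*2))*(-16 - 76) + 11634 = (64 + 5 + (1 - 2))*(-92) + 11634 = (64 + 5 - 1)*(-92) + 11634 = 68*(-92) + 11634 = -6256 + 11634 = 5378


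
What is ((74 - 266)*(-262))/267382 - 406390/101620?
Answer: -5177473925/1358567942 ≈ -3.8110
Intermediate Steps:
((74 - 266)*(-262))/267382 - 406390/101620 = -192*(-262)*(1/267382) - 406390*1/101620 = 50304*(1/267382) - 40639/10162 = 25152/133691 - 40639/10162 = -5177473925/1358567942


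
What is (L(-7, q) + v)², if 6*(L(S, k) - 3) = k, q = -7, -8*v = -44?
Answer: 484/9 ≈ 53.778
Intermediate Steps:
v = 11/2 (v = -⅛*(-44) = 11/2 ≈ 5.5000)
L(S, k) = 3 + k/6
(L(-7, q) + v)² = ((3 + (⅙)*(-7)) + 11/2)² = ((3 - 7/6) + 11/2)² = (11/6 + 11/2)² = (22/3)² = 484/9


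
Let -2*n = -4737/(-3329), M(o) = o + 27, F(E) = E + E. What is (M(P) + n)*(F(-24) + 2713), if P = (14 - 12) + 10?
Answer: 679375125/6658 ≈ 1.0204e+5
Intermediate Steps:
P = 12 (P = 2 + 10 = 12)
F(E) = 2*E
M(o) = 27 + o
n = -4737/6658 (n = -(-4737)/(2*(-3329)) = -(-4737)*(-1)/(2*3329) = -1/2*4737/3329 = -4737/6658 ≈ -0.71148)
(M(P) + n)*(F(-24) + 2713) = ((27 + 12) - 4737/6658)*(2*(-24) + 2713) = (39 - 4737/6658)*(-48 + 2713) = (254925/6658)*2665 = 679375125/6658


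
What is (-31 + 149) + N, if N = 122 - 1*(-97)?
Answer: 337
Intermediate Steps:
N = 219 (N = 122 + 97 = 219)
(-31 + 149) + N = (-31 + 149) + 219 = 118 + 219 = 337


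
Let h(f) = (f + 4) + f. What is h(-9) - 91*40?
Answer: -3654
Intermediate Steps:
h(f) = 4 + 2*f (h(f) = (4 + f) + f = 4 + 2*f)
h(-9) - 91*40 = (4 + 2*(-9)) - 91*40 = (4 - 18) - 3640 = -14 - 3640 = -3654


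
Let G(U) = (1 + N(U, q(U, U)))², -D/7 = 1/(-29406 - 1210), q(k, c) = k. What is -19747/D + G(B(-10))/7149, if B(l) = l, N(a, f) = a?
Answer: -205814314861/2383 ≈ -8.6368e+7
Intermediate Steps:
D = 7/30616 (D = -7/(-29406 - 1210) = -7/(-30616) = -7*(-1/30616) = 7/30616 ≈ 0.00022864)
G(U) = (1 + U)²
-19747/D + G(B(-10))/7149 = -19747/7/30616 + (1 - 10)²/7149 = -19747*30616/7 + (-9)²*(1/7149) = -86367736 + 81*(1/7149) = -86367736 + 27/2383 = -205814314861/2383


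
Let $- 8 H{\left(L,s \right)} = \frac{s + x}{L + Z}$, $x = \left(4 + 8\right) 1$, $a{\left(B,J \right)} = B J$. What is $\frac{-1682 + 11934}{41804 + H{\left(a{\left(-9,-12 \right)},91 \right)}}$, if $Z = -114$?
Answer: $\frac{492096}{2006695} \approx 0.24523$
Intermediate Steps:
$x = 12$ ($x = 12 \cdot 1 = 12$)
$H{\left(L,s \right)} = - \frac{12 + s}{8 \left(-114 + L\right)}$ ($H{\left(L,s \right)} = - \frac{\left(s + 12\right) \frac{1}{L - 114}}{8} = - \frac{\left(12 + s\right) \frac{1}{-114 + L}}{8} = - \frac{\frac{1}{-114 + L} \left(12 + s\right)}{8} = - \frac{12 + s}{8 \left(-114 + L\right)}$)
$\frac{-1682 + 11934}{41804 + H{\left(a{\left(-9,-12 \right)},91 \right)}} = \frac{-1682 + 11934}{41804 + \frac{-12 - 91}{8 \left(-114 - -108\right)}} = \frac{10252}{41804 + \frac{-12 - 91}{8 \left(-114 + 108\right)}} = \frac{10252}{41804 + \frac{1}{8} \frac{1}{-6} \left(-103\right)} = \frac{10252}{41804 + \frac{1}{8} \left(- \frac{1}{6}\right) \left(-103\right)} = \frac{10252}{41804 + \frac{103}{48}} = \frac{10252}{\frac{2006695}{48}} = 10252 \cdot \frac{48}{2006695} = \frac{492096}{2006695}$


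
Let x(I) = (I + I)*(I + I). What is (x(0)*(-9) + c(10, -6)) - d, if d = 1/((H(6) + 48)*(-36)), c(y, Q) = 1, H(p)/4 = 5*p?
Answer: 6049/6048 ≈ 1.0002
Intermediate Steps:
H(p) = 20*p (H(p) = 4*(5*p) = 20*p)
x(I) = 4*I**2 (x(I) = (2*I)*(2*I) = 4*I**2)
d = -1/6048 (d = 1/((20*6 + 48)*(-36)) = 1/((120 + 48)*(-36)) = 1/(168*(-36)) = 1/(-6048) = -1/6048 ≈ -0.00016534)
(x(0)*(-9) + c(10, -6)) - d = ((4*0**2)*(-9) + 1) - 1*(-1/6048) = ((4*0)*(-9) + 1) + 1/6048 = (0*(-9) + 1) + 1/6048 = (0 + 1) + 1/6048 = 1 + 1/6048 = 6049/6048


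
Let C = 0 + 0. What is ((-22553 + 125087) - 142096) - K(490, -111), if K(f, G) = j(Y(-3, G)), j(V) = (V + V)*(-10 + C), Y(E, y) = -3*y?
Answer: -32902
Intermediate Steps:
C = 0
j(V) = -20*V (j(V) = (V + V)*(-10 + 0) = (2*V)*(-10) = -20*V)
K(f, G) = 60*G (K(f, G) = -(-60)*G = 60*G)
((-22553 + 125087) - 142096) - K(490, -111) = ((-22553 + 125087) - 142096) - 60*(-111) = (102534 - 142096) - 1*(-6660) = -39562 + 6660 = -32902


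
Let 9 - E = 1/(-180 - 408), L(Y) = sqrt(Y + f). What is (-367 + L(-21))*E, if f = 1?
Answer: -1942531/588 + 5293*I*sqrt(5)/294 ≈ -3303.6 + 40.257*I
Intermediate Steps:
L(Y) = sqrt(1 + Y) (L(Y) = sqrt(Y + 1) = sqrt(1 + Y))
E = 5293/588 (E = 9 - 1/(-180 - 408) = 9 - 1/(-588) = 9 - 1*(-1/588) = 9 + 1/588 = 5293/588 ≈ 9.0017)
(-367 + L(-21))*E = (-367 + sqrt(1 - 21))*(5293/588) = (-367 + sqrt(-20))*(5293/588) = (-367 + 2*I*sqrt(5))*(5293/588) = -1942531/588 + 5293*I*sqrt(5)/294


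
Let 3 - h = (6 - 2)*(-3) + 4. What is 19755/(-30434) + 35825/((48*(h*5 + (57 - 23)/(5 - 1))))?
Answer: 515042405/46381416 ≈ 11.104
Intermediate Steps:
h = 11 (h = 3 - ((6 - 2)*(-3) + 4) = 3 - (4*(-3) + 4) = 3 - (-12 + 4) = 3 - 1*(-8) = 3 + 8 = 11)
19755/(-30434) + 35825/((48*(h*5 + (57 - 23)/(5 - 1)))) = 19755/(-30434) + 35825/((48*(11*5 + (57 - 23)/(5 - 1)))) = 19755*(-1/30434) + 35825/((48*(55 + 34/4))) = -19755/30434 + 35825/((48*(55 + 34*(¼)))) = -19755/30434 + 35825/((48*(55 + 17/2))) = -19755/30434 + 35825/((48*(127/2))) = -19755/30434 + 35825/3048 = 515042405/46381416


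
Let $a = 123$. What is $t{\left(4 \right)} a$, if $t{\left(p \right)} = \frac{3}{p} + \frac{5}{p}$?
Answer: $246$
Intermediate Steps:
$t{\left(p \right)} = \frac{8}{p}$
$t{\left(4 \right)} a = \frac{8}{4} \cdot 123 = 8 \cdot \frac{1}{4} \cdot 123 = 2 \cdot 123 = 246$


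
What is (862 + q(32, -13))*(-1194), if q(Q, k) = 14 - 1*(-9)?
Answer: -1056690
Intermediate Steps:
q(Q, k) = 23 (q(Q, k) = 14 + 9 = 23)
(862 + q(32, -13))*(-1194) = (862 + 23)*(-1194) = 885*(-1194) = -1056690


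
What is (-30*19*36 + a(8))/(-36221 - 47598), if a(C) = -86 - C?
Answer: 20614/83819 ≈ 0.24593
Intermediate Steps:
(-30*19*36 + a(8))/(-36221 - 47598) = (-30*19*36 + (-86 - 1*8))/(-36221 - 47598) = (-570*36 + (-86 - 8))/(-83819) = (-20520 - 94)*(-1/83819) = -20614*(-1/83819) = 20614/83819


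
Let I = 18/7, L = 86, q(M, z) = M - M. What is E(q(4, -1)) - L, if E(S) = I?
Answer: -584/7 ≈ -83.429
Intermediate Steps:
q(M, z) = 0
I = 18/7 (I = 18*(1/7) = 18/7 ≈ 2.5714)
E(S) = 18/7
E(q(4, -1)) - L = 18/7 - 1*86 = 18/7 - 86 = -584/7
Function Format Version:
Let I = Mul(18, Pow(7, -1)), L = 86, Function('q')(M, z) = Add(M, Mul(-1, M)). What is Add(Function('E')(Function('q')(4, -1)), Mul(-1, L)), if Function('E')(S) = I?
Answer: Rational(-584, 7) ≈ -83.429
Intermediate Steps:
Function('q')(M, z) = 0
I = Rational(18, 7) (I = Mul(18, Rational(1, 7)) = Rational(18, 7) ≈ 2.5714)
Function('E')(S) = Rational(18, 7)
Add(Function('E')(Function('q')(4, -1)), Mul(-1, L)) = Add(Rational(18, 7), Mul(-1, 86)) = Add(Rational(18, 7), -86) = Rational(-584, 7)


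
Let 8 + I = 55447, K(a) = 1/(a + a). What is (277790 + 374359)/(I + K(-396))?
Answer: 516502008/43907687 ≈ 11.763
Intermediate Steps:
K(a) = 1/(2*a)
I = 55439 (I = -8 + 55447 = 55439)
(277790 + 374359)/(I + K(-396)) = (277790 + 374359)/(55439 + (1/2)/(-396)) = 652149/(55439 + (1/2)*(-1/396)) = 652149/(55439 - 1/792) = 652149/(43907687/792) = 652149*(792/43907687) = 516502008/43907687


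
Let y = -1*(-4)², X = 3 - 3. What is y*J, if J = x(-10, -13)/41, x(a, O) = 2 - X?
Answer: -32/41 ≈ -0.78049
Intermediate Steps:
X = 0
x(a, O) = 2 (x(a, O) = 2 - 1*0 = 2 + 0 = 2)
y = -16 (y = -1*16 = -16)
J = 2/41 ≈ 0.048781
y*J = -16*2/41 = -32/41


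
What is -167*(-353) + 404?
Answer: 59355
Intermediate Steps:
-167*(-353) + 404 = 58951 + 404 = 59355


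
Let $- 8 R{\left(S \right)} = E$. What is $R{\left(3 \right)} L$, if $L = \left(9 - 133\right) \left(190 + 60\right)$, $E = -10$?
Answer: $-38750$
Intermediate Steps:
$R{\left(S \right)} = \frac{5}{4}$ ($R{\left(S \right)} = \left(- \frac{1}{8}\right) \left(-10\right) = \frac{5}{4}$)
$L = -31000$ ($L = \left(9 - 133\right) 250 = \left(-124\right) 250 = -31000$)
$R{\left(3 \right)} L = \frac{5}{4} \left(-31000\right) = -38750$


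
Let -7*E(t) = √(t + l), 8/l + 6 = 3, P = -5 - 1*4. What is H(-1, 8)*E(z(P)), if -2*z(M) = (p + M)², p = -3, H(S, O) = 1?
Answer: -4*I*√42/21 ≈ -1.2344*I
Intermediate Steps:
P = -9 (P = -5 - 4 = -9)
l = -8/3 (l = 8/(-6 + 3) = 8/(-3) = 8*(-⅓) = -8/3 ≈ -2.6667)
z(M) = -(-3 + M)²/2
E(t) = -√(-8/3 + t)/7 (E(t) = -√(t - 8/3)/7 = -√(-8/3 + t)/7)
H(-1, 8)*E(z(P)) = 1*(-√(-24 + 9*(-(-3 - 9)²/2))/21) = 1*(-√(-24 + 9*(-½*(-12)²))/21) = 1*(-√(-24 + 9*(-½*144))/21) = 1*(-√(-24 + 9*(-72))/21) = 1*(-√(-24 - 648)/21) = 1*(-4*I*√42/21) = -4*I*√42/21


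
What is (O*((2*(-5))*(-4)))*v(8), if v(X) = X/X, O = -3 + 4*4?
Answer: 520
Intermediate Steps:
O = 13 (O = -3 + 16 = 13)
v(X) = 1
(O*((2*(-5))*(-4)))*v(8) = (13*((2*(-5))*(-4)))*1 = (13*(-10*(-4)))*1 = (13*40)*1 = 520*1 = 520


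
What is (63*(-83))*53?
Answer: -277137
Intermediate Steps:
(63*(-83))*53 = -5229*53 = -277137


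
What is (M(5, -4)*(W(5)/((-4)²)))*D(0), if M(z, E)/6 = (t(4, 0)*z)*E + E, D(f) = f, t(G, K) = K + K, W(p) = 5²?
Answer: 0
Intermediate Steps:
W(p) = 25
t(G, K) = 2*K
M(z, E) = 6*E (M(z, E) = 6*(((2*0)*z)*E + E) = 6*((0*z)*E + E) = 6*(0*E + E) = 6*(0 + E) = 6*E)
(M(5, -4)*(W(5)/((-4)²)))*D(0) = ((6*(-4))*(25/((-4)²)))*0 = -600/16*0 = -24*25/16*0 = -75/2*0 = 0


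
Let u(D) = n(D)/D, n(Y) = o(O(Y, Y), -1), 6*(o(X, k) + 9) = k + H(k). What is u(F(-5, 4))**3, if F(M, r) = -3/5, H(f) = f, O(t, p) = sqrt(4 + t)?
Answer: 2744000/729 ≈ 3764.1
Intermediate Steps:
o(X, k) = -9 + k/3 (o(X, k) = -9 + (k + k)/6 = -9 + (2*k)/6 = -9 + k/3)
F(M, r) = -3/5 (F(M, r) = -3*1/5 = -3/5)
n(Y) = -28/3 (n(Y) = -9 + (1/3)*(-1) = -9 - 1/3 = -28/3)
u(D) = -28/(3*D)
u(F(-5, 4))**3 = (-28/(3*(-3/5)))**3 = (-28/3*(-5/3))**3 = (140/9)**3 = 2744000/729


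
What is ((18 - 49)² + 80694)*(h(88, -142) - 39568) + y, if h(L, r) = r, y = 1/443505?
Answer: -1438073854775249/443505 ≈ -3.2425e+9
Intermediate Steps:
y = 1/443505 ≈ 2.2548e-6
((18 - 49)² + 80694)*(h(88, -142) - 39568) + y = ((18 - 49)² + 80694)*(-142 - 39568) + 1/443505 = ((-31)² + 80694)*(-39710) + 1/443505 = (961 + 80694)*(-39710) + 1/443505 = 81655*(-39710) + 1/443505 = -3242520050 + 1/443505 = -1438073854775249/443505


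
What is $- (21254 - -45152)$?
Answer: $-66406$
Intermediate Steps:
$- (21254 - -45152) = - (21254 + 45152) = \left(-1\right) 66406 = -66406$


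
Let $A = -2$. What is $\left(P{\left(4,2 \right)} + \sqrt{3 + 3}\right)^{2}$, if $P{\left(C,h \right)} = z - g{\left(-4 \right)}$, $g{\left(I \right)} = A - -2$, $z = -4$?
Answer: $\left(4 - \sqrt{6}\right)^{2} \approx 2.4041$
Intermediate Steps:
$g{\left(I \right)} = 0$ ($g{\left(I \right)} = -2 - -2 = -2 + 2 = 0$)
$P{\left(C,h \right)} = -4$ ($P{\left(C,h \right)} = -4 - 0 = -4 + 0 = -4$)
$\left(P{\left(4,2 \right)} + \sqrt{3 + 3}\right)^{2} = \left(-4 + \sqrt{3 + 3}\right)^{2} = \left(-4 + \sqrt{6}\right)^{2}$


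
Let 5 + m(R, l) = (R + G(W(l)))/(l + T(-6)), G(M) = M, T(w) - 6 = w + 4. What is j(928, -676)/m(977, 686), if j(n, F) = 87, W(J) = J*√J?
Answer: 148454190/316713127 + 288264060*√14/316713127 ≈ 3.8743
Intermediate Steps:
W(J) = J^(3/2)
T(w) = 10 + w (T(w) = 6 + (w + 4) = 6 + (4 + w) = 10 + w)
m(R, l) = -5 + (R + l^(3/2))/(4 + l) (m(R, l) = -5 + (R + l^(3/2))/(l + (10 - 6)) = -5 + (R + l^(3/2))/(l + 4) = -5 + (R + l^(3/2))/(4 + l))
j(928, -676)/m(977, 686) = 87/(((-20 + 977 + 686^(3/2) - 5*686)/(4 + 686))) = 87/(((-20 + 977 + 4802*√14 - 3430)/690)) = 87/(((-2473 + 4802*√14)/690)) = 87/(-2473/690 + 2401*√14/345)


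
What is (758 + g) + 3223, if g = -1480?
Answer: 2501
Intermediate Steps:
(758 + g) + 3223 = (758 - 1480) + 3223 = -722 + 3223 = 2501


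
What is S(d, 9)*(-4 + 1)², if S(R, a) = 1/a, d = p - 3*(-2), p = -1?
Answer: 1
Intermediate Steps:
d = 5 (d = -1 - 3*(-2) = -1 + 6 = 5)
S(d, 9)*(-4 + 1)² = (-4 + 1)²/9 = (⅑)*(-3)² = (⅑)*9 = 1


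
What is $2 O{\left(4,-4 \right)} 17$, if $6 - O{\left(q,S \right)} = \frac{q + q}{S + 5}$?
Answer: $-68$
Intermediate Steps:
$O{\left(q,S \right)} = 6 - \frac{2 q}{5 + S}$ ($O{\left(q,S \right)} = 6 - \frac{q + q}{S + 5} = 6 - \frac{2 q}{5 + S}$)
$2 O{\left(4,-4 \right)} 17 = 2 \frac{2 \left(15 - 4 + 3 \left(-4\right)\right)}{5 - 4} \cdot 17 = 2 \frac{2 \left(15 - 4 - 12\right)}{1} \cdot 17 = 2 \cdot 2 \cdot 1 \left(-1\right) 17 = 2 \left(-2\right) 17 = \left(-4\right) 17 = -68$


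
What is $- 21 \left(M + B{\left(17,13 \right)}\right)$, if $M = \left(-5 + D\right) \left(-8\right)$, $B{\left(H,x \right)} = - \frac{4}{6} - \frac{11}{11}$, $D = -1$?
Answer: $-973$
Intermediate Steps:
$B{\left(H,x \right)} = - \frac{5}{3}$ ($B{\left(H,x \right)} = \left(-4\right) \frac{1}{6} - 1 = - \frac{2}{3} - 1 = - \frac{5}{3}$)
$M = 48$ ($M = \left(-5 - 1\right) \left(-8\right) = \left(-6\right) \left(-8\right) = 48$)
$- 21 \left(M + B{\left(17,13 \right)}\right) = - 21 \left(48 - \frac{5}{3}\right) = \left(-21\right) \frac{139}{3} = -973$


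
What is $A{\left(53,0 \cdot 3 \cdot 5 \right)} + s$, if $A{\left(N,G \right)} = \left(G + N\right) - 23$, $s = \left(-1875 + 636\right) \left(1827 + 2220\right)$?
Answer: $-5014203$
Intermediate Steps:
$s = -5014233$ ($s = \left(-1239\right) 4047 = -5014233$)
$A{\left(N,G \right)} = -23 + G + N$
$A{\left(53,0 \cdot 3 \cdot 5 \right)} + s = \left(-23 + 0 \cdot 3 \cdot 5 + 53\right) - 5014233 = \left(-23 + 0 \cdot 5 + 53\right) - 5014233 = \left(-23 + 0 + 53\right) - 5014233 = 30 - 5014233 = -5014203$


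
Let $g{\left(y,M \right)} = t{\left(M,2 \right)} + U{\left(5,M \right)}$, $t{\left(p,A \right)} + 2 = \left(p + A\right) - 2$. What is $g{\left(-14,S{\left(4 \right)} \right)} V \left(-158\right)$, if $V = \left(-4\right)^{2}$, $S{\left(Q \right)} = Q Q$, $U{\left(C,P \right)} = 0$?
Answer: $-35392$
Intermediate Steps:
$S{\left(Q \right)} = Q^{2}$
$t{\left(p,A \right)} = -4 + A + p$ ($t{\left(p,A \right)} = -2 - \left(2 - A - p\right) = -2 + \left(-2 + A + p\right) = -4 + A + p$)
$V = 16$
$g{\left(y,M \right)} = -2 + M$ ($g{\left(y,M \right)} = \left(-4 + 2 + M\right) + 0 = \left(-2 + M\right) + 0 = -2 + M$)
$g{\left(-14,S{\left(4 \right)} \right)} V \left(-158\right) = \left(-2 + 4^{2}\right) 16 \left(-158\right) = \left(-2 + 16\right) 16 \left(-158\right) = 14 \cdot 16 \left(-158\right) = 224 \left(-158\right) = -35392$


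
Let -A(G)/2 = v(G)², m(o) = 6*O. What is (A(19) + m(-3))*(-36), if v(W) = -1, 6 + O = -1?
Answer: 1584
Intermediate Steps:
O = -7 (O = -6 - 1 = -7)
m(o) = -42 (m(o) = 6*(-7) = -42)
A(G) = -2 (A(G) = -2*(-1)² = -2*1 = -2)
(A(19) + m(-3))*(-36) = (-2 - 42)*(-36) = -44*(-36) = 1584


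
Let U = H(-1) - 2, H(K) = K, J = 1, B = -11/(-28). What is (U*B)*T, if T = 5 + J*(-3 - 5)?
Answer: 99/28 ≈ 3.5357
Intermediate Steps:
B = 11/28 (B = -11*(-1/28) = 11/28 ≈ 0.39286)
T = -3 (T = 5 + 1*(-3 - 5) = 5 + 1*(-8) = 5 - 8 = -3)
U = -3 (U = -1 - 2 = -3)
(U*B)*T = -3*11/28*(-3) = -33/28*(-3) = 99/28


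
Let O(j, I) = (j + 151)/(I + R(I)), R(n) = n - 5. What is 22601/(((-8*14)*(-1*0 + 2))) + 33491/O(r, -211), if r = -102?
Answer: -65397033/224 ≈ -2.9195e+5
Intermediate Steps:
R(n) = -5 + n
O(j, I) = (151 + j)/(-5 + 2*I) (O(j, I) = (j + 151)/(I + (-5 + I)) = (151 + j)/(-5 + 2*I))
22601/(((-8*14)*(-1*0 + 2))) + 33491/O(r, -211) = 22601/(((-8*14)*(-1*0 + 2))) + 33491/(((151 - 102)/(-5 + 2*(-211)))) = 22601/((-112*(0 + 2))) + 33491/((49/(-5 - 422))) = 22601/((-112*2)) + 33491/((49/(-427))) = 22601/(-224) + 33491/((-1/427*49)) = 22601*(-1/224) + 33491/(-7/61) = -22601/224 + 33491*(-61/7) = -22601/224 - 2042951/7 = -65397033/224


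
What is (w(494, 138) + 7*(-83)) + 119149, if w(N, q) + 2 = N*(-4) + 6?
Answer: 116596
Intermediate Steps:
w(N, q) = 4 - 4*N (w(N, q) = -2 + (N*(-4) + 6) = -2 + (-4*N + 6) = -2 + (6 - 4*N) = 4 - 4*N)
(w(494, 138) + 7*(-83)) + 119149 = ((4 - 4*494) + 7*(-83)) + 119149 = ((4 - 1976) - 581) + 119149 = (-1972 - 581) + 119149 = -2553 + 119149 = 116596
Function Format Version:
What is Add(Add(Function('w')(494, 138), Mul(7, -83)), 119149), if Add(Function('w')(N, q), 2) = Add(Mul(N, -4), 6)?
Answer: 116596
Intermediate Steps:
Function('w')(N, q) = Add(4, Mul(-4, N)) (Function('w')(N, q) = Add(-2, Add(Mul(N, -4), 6)) = Add(-2, Add(Mul(-4, N), 6)) = Add(-2, Add(6, Mul(-4, N))) = Add(4, Mul(-4, N)))
Add(Add(Function('w')(494, 138), Mul(7, -83)), 119149) = Add(Add(Add(4, Mul(-4, 494)), Mul(7, -83)), 119149) = Add(Add(Add(4, -1976), -581), 119149) = Add(Add(-1972, -581), 119149) = Add(-2553, 119149) = 116596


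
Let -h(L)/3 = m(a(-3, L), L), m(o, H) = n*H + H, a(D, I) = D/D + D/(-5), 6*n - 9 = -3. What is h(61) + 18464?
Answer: 18098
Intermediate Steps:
n = 1 (n = 3/2 + (⅙)*(-3) = 3/2 - ½ = 1)
a(D, I) = 1 - D/5 (a(D, I) = 1 + D*(-⅕) = 1 - D/5)
m(o, H) = 2*H (m(o, H) = 1*H + H = H + H = 2*H)
h(L) = -6*L
h(61) + 18464 = -6*61 + 18464 = -366 + 18464 = 18098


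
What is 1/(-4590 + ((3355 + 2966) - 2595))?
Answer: -1/864 ≈ -0.0011574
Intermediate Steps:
1/(-4590 + ((3355 + 2966) - 2595)) = 1/(-4590 + (6321 - 2595)) = 1/(-4590 + 3726) = 1/(-864) = -1/864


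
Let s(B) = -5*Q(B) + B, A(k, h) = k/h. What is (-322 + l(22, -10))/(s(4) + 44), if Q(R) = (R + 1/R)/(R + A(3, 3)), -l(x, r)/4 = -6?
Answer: -1192/175 ≈ -6.8114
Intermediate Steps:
l(x, r) = 24 (l(x, r) = -4*(-6) = 24)
Q(R) = (R + 1/R)/(1 + R) (Q(R) = (R + 1/R)/(R + 3/3) = (R + 1/R)/(R + 3*(⅓)) = (R + 1/R)/(R + 1) = (R + 1/R)/(1 + R))
s(B) = B - 5*(1 + B²)/(B*(1 + B)) (s(B) = -5*(1 + B²)/(B*(1 + B)) + B = B - 5*(1 + B²)/(B*(1 + B)))
(-322 + l(22, -10))/(s(4) + 44) = (-322 + 24)/((-5 + 4³ - 4*4²)/(4*(1 + 4)) + 44) = -298/((¼)*(-5 + 64 - 4*16)/5 + 44) = -298/((¼)*(⅕)*(-5 + 64 - 64) + 44) = -298/((¼)*(⅕)*(-5) + 44) = -298/(-¼ + 44) = -298/175/4 = -298*4/175 = -1192/175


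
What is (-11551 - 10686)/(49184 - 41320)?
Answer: -22237/7864 ≈ -2.8277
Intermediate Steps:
(-11551 - 10686)/(49184 - 41320) = -22237/7864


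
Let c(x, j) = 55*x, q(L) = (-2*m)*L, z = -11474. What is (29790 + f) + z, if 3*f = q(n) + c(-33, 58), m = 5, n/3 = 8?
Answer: 17631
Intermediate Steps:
n = 24 (n = 3*8 = 24)
q(L) = -10*L (q(L) = (-2*5)*L = -10*L)
f = -685 (f = (-10*24 + 55*(-33))/3 = (-240 - 1815)/3 = (⅓)*(-2055) = -685)
(29790 + f) + z = (29790 - 685) - 11474 = 29105 - 11474 = 17631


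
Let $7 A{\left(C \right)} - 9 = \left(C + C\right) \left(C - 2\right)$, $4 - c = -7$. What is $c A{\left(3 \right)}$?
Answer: $\frac{165}{7} \approx 23.571$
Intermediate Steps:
$c = 11$ ($c = 4 - -7 = 4 + 7 = 11$)
$A{\left(C \right)} = \frac{9}{7} + \frac{2 C \left(-2 + C\right)}{7}$ ($A{\left(C \right)} = \frac{9}{7} + \frac{\left(C + C\right) \left(C - 2\right)}{7} = \frac{9}{7} + \frac{2 C \left(-2 + C\right)}{7}$)
$c A{\left(3 \right)} = 11 \left(\frac{9}{7} - \frac{12}{7} + \frac{2 \cdot 3^{2}}{7}\right) = 11 \left(\frac{9}{7} - \frac{12}{7} + \frac{2}{7} \cdot 9\right) = 11 \left(\frac{9}{7} - \frac{12}{7} + \frac{18}{7}\right) = 11 \cdot \frac{15}{7} = \frac{165}{7}$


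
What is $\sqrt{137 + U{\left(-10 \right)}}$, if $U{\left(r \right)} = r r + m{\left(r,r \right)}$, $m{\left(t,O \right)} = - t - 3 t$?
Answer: $\sqrt{277} \approx 16.643$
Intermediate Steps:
$m{\left(t,O \right)} = - 4 t$
$U{\left(r \right)} = r^{2} - 4 r$ ($U{\left(r \right)} = r r - 4 r = r^{2} - 4 r$)
$\sqrt{137 + U{\left(-10 \right)}} = \sqrt{137 - 10 \left(-4 - 10\right)} = \sqrt{137 - -140} = \sqrt{137 + 140} = \sqrt{277}$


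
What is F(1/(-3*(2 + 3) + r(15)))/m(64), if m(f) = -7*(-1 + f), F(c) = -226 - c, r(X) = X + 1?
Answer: 227/441 ≈ 0.51474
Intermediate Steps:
r(X) = 1 + X
m(f) = 7 - 7*f
F(1/(-3*(2 + 3) + r(15)))/m(64) = (-226 - 1/(-3*(2 + 3) + (1 + 15)))/(7 - 7*64) = (-226 - 1/(-3*5 + 16))/(7 - 448) = (-226 - 1/(-15 + 16))/(-441) = (-226 - 1/1)*(-1/441) = (-226 - 1*1)*(-1/441) = (-226 - 1)*(-1/441) = -227*(-1/441) = 227/441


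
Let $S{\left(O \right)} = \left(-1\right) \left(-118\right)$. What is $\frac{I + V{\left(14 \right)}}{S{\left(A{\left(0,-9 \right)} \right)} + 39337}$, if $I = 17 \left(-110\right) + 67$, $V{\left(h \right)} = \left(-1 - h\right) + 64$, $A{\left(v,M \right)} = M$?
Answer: $- \frac{1754}{39455} \approx -0.044456$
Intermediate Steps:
$V{\left(h \right)} = 63 - h$
$S{\left(O \right)} = 118$
$I = -1803$ ($I = -1870 + 67 = -1803$)
$\frac{I + V{\left(14 \right)}}{S{\left(A{\left(0,-9 \right)} \right)} + 39337} = \frac{-1803 + \left(63 - 14\right)}{118 + 39337} = \frac{-1803 + \left(63 - 14\right)}{39455} = \left(-1803 + 49\right) \frac{1}{39455} = \left(-1754\right) \frac{1}{39455} = - \frac{1754}{39455}$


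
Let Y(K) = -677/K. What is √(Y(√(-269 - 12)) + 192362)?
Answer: √(15189095882 + 190237*I*√281)/281 ≈ 438.59 + 0.046041*I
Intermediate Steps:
√(Y(√(-269 - 12)) + 192362) = √(-677/√(-269 - 12) + 192362) = √(-677*(-I*√281/281) + 192362) = √(-(-677)*I*√281/281 + 192362) = √(677*I*√281/281 + 192362) = √(192362 + 677*I*√281/281)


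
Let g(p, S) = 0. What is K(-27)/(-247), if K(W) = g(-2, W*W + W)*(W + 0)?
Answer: 0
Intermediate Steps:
K(W) = 0 (K(W) = 0*(W + 0) = 0*W = 0)
K(-27)/(-247) = 0/(-247) = 0*(-1/247) = 0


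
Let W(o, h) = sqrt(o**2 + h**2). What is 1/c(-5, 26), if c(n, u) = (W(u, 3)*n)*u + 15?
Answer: -3/2315255 - 26*sqrt(685)/2315255 ≈ -0.00029521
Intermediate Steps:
W(o, h) = sqrt(h**2 + o**2)
c(n, u) = 15 + n*u*sqrt(9 + u**2) (c(n, u) = (sqrt(3**2 + u**2)*n)*u + 15 = (sqrt(9 + u**2)*n)*u + 15 = (n*sqrt(9 + u**2))*u + 15 = n*u*sqrt(9 + u**2) + 15 = 15 + n*u*sqrt(9 + u**2))
1/c(-5, 26) = 1/(15 - 5*26*sqrt(9 + 26**2)) = 1/(15 - 5*26*sqrt(9 + 676)) = 1/(15 - 5*26*sqrt(685)) = 1/(15 - 130*sqrt(685))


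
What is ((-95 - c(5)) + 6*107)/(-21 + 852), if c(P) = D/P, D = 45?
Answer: 538/831 ≈ 0.64741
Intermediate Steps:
c(P) = 45/P
((-95 - c(5)) + 6*107)/(-21 + 852) = ((-95 - 45/5) + 6*107)/(-21 + 852) = ((-95 - 45/5) + 642)/831 = ((-95 - 1*9) + 642)*(1/831) = ((-95 - 9) + 642)*(1/831) = (-104 + 642)*(1/831) = 538*(1/831) = 538/831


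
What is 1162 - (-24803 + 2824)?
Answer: 23141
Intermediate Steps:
1162 - (-24803 + 2824) = 1162 - 1*(-21979) = 1162 + 21979 = 23141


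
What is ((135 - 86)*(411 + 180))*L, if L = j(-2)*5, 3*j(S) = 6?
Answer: 289590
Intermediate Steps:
j(S) = 2 (j(S) = (⅓)*6 = 2)
L = 10 (L = 2*5 = 10)
((135 - 86)*(411 + 180))*L = ((135 - 86)*(411 + 180))*10 = (49*591)*10 = 28959*10 = 289590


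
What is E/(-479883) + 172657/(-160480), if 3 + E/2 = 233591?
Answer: -157827563611/77011623840 ≈ -2.0494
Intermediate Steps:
E = 467176 (E = -6 + 2*233591 = -6 + 467182 = 467176)
E/(-479883) + 172657/(-160480) = 467176/(-479883) + 172657/(-160480) = 467176*(-1/479883) + 172657*(-1/160480) = -467176/479883 - 172657/160480 = -157827563611/77011623840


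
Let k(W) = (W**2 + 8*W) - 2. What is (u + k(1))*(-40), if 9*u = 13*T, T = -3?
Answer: -320/3 ≈ -106.67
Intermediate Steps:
k(W) = -2 + W**2 + 8*W
u = -13/3 (u = (13*(-3))/9 = (1/9)*(-39) = -13/3 ≈ -4.3333)
(u + k(1))*(-40) = (-13/3 + (-2 + 1**2 + 8*1))*(-40) = (-13/3 + (-2 + 1 + 8))*(-40) = (-13/3 + 7)*(-40) = (8/3)*(-40) = -320/3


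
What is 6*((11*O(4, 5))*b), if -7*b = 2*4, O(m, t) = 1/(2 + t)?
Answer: -528/49 ≈ -10.776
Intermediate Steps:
b = -8/7 (b = -2*4/7 = -⅐*8 = -8/7 ≈ -1.1429)
6*((11*O(4, 5))*b) = 6*((11/(2 + 5))*(-8/7)) = 6*((11/7)*(-8/7)) = 6*(-88/49) = -528/49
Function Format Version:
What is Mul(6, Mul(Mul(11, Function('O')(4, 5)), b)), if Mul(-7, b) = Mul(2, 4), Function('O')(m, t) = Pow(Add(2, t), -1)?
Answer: Rational(-528, 49) ≈ -10.776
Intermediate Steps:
b = Rational(-8, 7) (b = Mul(Rational(-1, 7), Mul(2, 4)) = Mul(Rational(-1, 7), 8) = Rational(-8, 7) ≈ -1.1429)
Mul(6, Mul(Mul(11, Function('O')(4, 5)), b)) = Mul(6, Mul(Mul(11, Pow(Add(2, 5), -1)), Rational(-8, 7))) = Mul(6, Mul(Mul(11, Pow(7, -1)), Rational(-8, 7))) = Mul(6, Mul(Mul(11, Rational(1, 7)), Rational(-8, 7))) = Mul(6, Mul(Rational(11, 7), Rational(-8, 7))) = Mul(6, Rational(-88, 49)) = Rational(-528, 49)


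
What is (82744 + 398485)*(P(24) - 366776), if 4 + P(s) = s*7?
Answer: -176424326148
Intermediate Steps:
P(s) = -4 + 7*s (P(s) = -4 + s*7 = -4 + 7*s)
(82744 + 398485)*(P(24) - 366776) = (82744 + 398485)*((-4 + 7*24) - 366776) = 481229*((-4 + 168) - 366776) = 481229*(164 - 366776) = 481229*(-366612) = -176424326148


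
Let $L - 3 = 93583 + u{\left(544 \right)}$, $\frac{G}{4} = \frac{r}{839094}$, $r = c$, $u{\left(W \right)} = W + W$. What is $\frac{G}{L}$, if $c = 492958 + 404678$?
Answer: $\frac{9652}{213549423} \approx 4.5198 \cdot 10^{-5}$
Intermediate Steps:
$u{\left(W \right)} = 2 W$
$c = 897636$
$r = 897636$
$G = \frac{598424}{139849}$ ($G = 4 \cdot \frac{897636}{839094} = 4 \cdot 897636 \cdot \frac{1}{839094} = 4 \cdot \frac{149606}{139849} = \frac{598424}{139849} \approx 4.2791$)
$L = 94674$ ($L = 3 + \left(93583 + 2 \cdot 544\right) = 3 + \left(93583 + 1088\right) = 3 + 94671 = 94674$)
$\frac{G}{L} = \frac{598424}{139849 \cdot 94674} = \frac{598424}{139849} \cdot \frac{1}{94674} = \frac{9652}{213549423}$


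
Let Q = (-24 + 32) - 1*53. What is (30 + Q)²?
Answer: 225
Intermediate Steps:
Q = -45 (Q = 8 - 53 = -45)
(30 + Q)² = (30 - 45)² = (-15)² = 225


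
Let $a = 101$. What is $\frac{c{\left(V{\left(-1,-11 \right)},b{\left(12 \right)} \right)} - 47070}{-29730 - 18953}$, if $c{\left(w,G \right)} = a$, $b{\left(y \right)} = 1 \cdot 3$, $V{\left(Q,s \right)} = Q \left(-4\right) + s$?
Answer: $\frac{46969}{48683} \approx 0.96479$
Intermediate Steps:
$V{\left(Q,s \right)} = s - 4 Q$ ($V{\left(Q,s \right)} = - 4 Q + s = s - 4 Q$)
$b{\left(y \right)} = 3$
$c{\left(w,G \right)} = 101$
$\frac{c{\left(V{\left(-1,-11 \right)},b{\left(12 \right)} \right)} - 47070}{-29730 - 18953} = \frac{101 - 47070}{-29730 - 18953} = - \frac{46969}{-48683} = \left(-46969\right) \left(- \frac{1}{48683}\right) = \frac{46969}{48683}$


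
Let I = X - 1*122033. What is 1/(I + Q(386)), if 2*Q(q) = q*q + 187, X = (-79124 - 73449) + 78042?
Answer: -2/243945 ≈ -8.1986e-6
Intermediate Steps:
X = -74531 (X = -152573 + 78042 = -74531)
Q(q) = 187/2 + q**2/2 (Q(q) = (q*q + 187)/2 = (q**2 + 187)/2 = (187 + q**2)/2 = 187/2 + q**2/2)
I = -196564 (I = -74531 - 1*122033 = -74531 - 122033 = -196564)
1/(I + Q(386)) = 1/(-196564 + (187/2 + (1/2)*386**2)) = 1/(-196564 + (187/2 + (1/2)*148996)) = 1/(-196564 + (187/2 + 74498)) = 1/(-196564 + 149183/2) = 1/(-243945/2) = -2/243945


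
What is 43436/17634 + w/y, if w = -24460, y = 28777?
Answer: 409315066/253726809 ≈ 1.6132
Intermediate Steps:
43436/17634 + w/y = 43436/17634 - 24460/28777 = 43436*(1/17634) - 24460*1/28777 = 21718/8817 - 24460/28777 = 409315066/253726809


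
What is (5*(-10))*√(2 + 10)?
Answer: -100*√3 ≈ -173.21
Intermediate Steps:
(5*(-10))*√(2 + 10) = -100*√3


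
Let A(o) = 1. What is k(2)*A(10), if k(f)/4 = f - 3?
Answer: -4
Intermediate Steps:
k(f) = -12 + 4*f (k(f) = 4*(f - 3) = 4*(-3 + f) = -12 + 4*f)
k(2)*A(10) = (-12 + 4*2)*1 = (-12 + 8)*1 = -4*1 = -4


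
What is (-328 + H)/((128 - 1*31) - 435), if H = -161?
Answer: 489/338 ≈ 1.4467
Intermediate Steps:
(-328 + H)/((128 - 1*31) - 435) = (-328 - 161)/((128 - 1*31) - 435) = -489/((128 - 31) - 435) = -489/(97 - 435) = -489/(-338) = -489*(-1/338) = 489/338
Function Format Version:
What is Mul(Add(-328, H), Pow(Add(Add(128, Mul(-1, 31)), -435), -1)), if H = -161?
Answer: Rational(489, 338) ≈ 1.4467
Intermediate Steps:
Mul(Add(-328, H), Pow(Add(Add(128, Mul(-1, 31)), -435), -1)) = Mul(Add(-328, -161), Pow(Add(Add(128, Mul(-1, 31)), -435), -1)) = Mul(-489, Pow(Add(Add(128, -31), -435), -1)) = Mul(-489, Pow(Add(97, -435), -1)) = Mul(-489, Pow(-338, -1)) = Mul(-489, Rational(-1, 338)) = Rational(489, 338)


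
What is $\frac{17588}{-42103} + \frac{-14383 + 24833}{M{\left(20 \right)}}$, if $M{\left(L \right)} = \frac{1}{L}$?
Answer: $\frac{8799509412}{42103} \approx 2.09 \cdot 10^{5}$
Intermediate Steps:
$\frac{17588}{-42103} + \frac{-14383 + 24833}{M{\left(20 \right)}} = \frac{17588}{-42103} + \frac{-14383 + 24833}{\frac{1}{20}} = 17588 \left(- \frac{1}{42103}\right) + 10450 \frac{1}{\frac{1}{20}} = - \frac{17588}{42103} + 10450 \cdot 20 = - \frac{17588}{42103} + 209000 = \frac{8799509412}{42103}$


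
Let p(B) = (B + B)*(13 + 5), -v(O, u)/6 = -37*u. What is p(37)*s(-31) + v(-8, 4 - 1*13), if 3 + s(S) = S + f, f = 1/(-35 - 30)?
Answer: -3074922/65 ≈ -47307.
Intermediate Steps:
v(O, u) = 222*u (v(O, u) = -(-222)*u = 222*u)
f = -1/65 (f = 1/(-65) = -1/65 ≈ -0.015385)
p(B) = 36*B (p(B) = (2*B)*18 = 36*B)
s(S) = -196/65 + S (s(S) = -3 + (S - 1/65) = -3 + (-1/65 + S) = -196/65 + S)
p(37)*s(-31) + v(-8, 4 - 1*13) = (36*37)*(-196/65 - 31) + 222*(4 - 1*13) = 1332*(-2211/65) + 222*(4 - 13) = -2945052/65 + 222*(-9) = -2945052/65 - 1998 = -3074922/65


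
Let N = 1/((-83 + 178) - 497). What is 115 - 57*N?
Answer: 15429/134 ≈ 115.14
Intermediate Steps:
N = -1/402 (N = 1/(95 - 497) = 1/(-402) = -1/402 ≈ -0.0024876)
115 - 57*N = 115 - 57*(-1/402) = 115 + 19/134 = 15429/134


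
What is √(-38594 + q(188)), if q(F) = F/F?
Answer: I*√38593 ≈ 196.45*I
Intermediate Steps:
q(F) = 1
√(-38594 + q(188)) = √(-38594 + 1) = √(-38593) = I*√38593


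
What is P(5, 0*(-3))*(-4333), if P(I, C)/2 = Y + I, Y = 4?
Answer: -77994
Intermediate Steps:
P(I, C) = 8 + 2*I (P(I, C) = 2*(4 + I) = 8 + 2*I)
P(5, 0*(-3))*(-4333) = (8 + 2*5)*(-4333) = (8 + 10)*(-4333) = 18*(-4333) = -77994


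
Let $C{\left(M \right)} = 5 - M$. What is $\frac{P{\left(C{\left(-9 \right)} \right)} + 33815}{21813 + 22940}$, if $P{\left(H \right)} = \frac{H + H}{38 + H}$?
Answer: $\frac{439602}{581789} \approx 0.7556$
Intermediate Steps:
$P{\left(H \right)} = \frac{2 H}{38 + H}$
$\frac{P{\left(C{\left(-9 \right)} \right)} + 33815}{21813 + 22940} = \frac{\frac{2 \left(5 - -9\right)}{38 + \left(5 - -9\right)} + 33815}{21813 + 22940} = \frac{\frac{2 \left(5 + 9\right)}{38 + \left(5 + 9\right)} + 33815}{44753} = \left(2 \cdot 14 \frac{1}{38 + 14} + 33815\right) \frac{1}{44753} = \left(2 \cdot 14 \cdot \frac{1}{52} + 33815\right) \frac{1}{44753} = \left(\frac{7}{13} + 33815\right) \frac{1}{44753} = \frac{439602}{13} \cdot \frac{1}{44753} = \frac{439602}{581789}$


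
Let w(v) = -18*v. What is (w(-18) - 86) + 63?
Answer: 301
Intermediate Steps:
(w(-18) - 86) + 63 = (-18*(-18) - 86) + 63 = (324 - 86) + 63 = 238 + 63 = 301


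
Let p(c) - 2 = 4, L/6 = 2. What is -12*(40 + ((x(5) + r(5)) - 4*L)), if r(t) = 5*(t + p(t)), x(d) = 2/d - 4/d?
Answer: -2796/5 ≈ -559.20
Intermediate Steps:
L = 12 (L = 6*2 = 12)
x(d) = -2/d
p(c) = 6 (p(c) = 2 + 4 = 6)
r(t) = 30 + 5*t (r(t) = 5*(t + 6) = 5*(6 + t) = 30 + 5*t)
-12*(40 + ((x(5) + r(5)) - 4*L)) = -12*(40 + ((-2/5 + (30 + 5*5)) - 4*12)) = -12*(40 + ((-2*1/5 + (30 + 25)) - 48)) = -12*(40 + ((-2/5 + 55) - 48)) = -12*(40 + (273/5 - 48)) = -12*(40 + 33/5) = -12*233/5 = -2796/5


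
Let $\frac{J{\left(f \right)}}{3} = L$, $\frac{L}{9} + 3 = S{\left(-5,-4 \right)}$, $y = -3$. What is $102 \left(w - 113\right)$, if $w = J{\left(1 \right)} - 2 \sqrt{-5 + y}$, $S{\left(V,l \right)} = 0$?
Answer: $-19788 - 408 i \sqrt{2} \approx -19788.0 - 577.0 i$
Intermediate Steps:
$L = -27$ ($L = -27 + 9 \cdot 0 = -27 + 0 = -27$)
$J{\left(f \right)} = -81$ ($J{\left(f \right)} = 3 \left(-27\right) = -81$)
$w = -81 - 4 i \sqrt{2}$ ($w = -81 - 2 \sqrt{-5 - 3} = -81 - 2 \sqrt{-8} = -81 - 2 \cdot 2 i \sqrt{2} = -81 - 4 i \sqrt{2} \approx -81.0 - 5.6569 i$)
$102 \left(w - 113\right) = 102 \left(\left(-81 - 4 i \sqrt{2}\right) - 113\right) = 102 \left(-194 - 4 i \sqrt{2}\right) = -19788 - 408 i \sqrt{2}$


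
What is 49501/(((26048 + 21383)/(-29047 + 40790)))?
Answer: 581290243/47431 ≈ 12255.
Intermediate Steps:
49501/(((26048 + 21383)/(-29047 + 40790))) = 49501/((47431/11743)) = 49501/((47431*(1/11743))) = 49501/(47431/11743) = 49501*(11743/47431) = 581290243/47431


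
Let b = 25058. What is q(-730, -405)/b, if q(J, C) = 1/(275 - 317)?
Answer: -1/1052436 ≈ -9.5018e-7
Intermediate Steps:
q(J, C) = -1/42 (q(J, C) = 1/(-42) = -1/42)
q(-730, -405)/b = -1/42/25058 = -1/42*1/25058 = -1/1052436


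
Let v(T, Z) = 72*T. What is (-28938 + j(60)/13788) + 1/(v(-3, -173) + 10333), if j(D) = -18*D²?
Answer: -112147490935/3874811 ≈ -28943.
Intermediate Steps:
(-28938 + j(60)/13788) + 1/(v(-3, -173) + 10333) = (-28938 - 18*60²/13788) + 1/(72*(-3) + 10333) = (-28938 - 18*3600*(1/13788)) + 1/(-216 + 10333) = (-28938 - 64800*1/13788) + 1/10117 = (-28938 - 1800/383) + 1/10117 = -11085054/383 + 1/10117 = -112147490935/3874811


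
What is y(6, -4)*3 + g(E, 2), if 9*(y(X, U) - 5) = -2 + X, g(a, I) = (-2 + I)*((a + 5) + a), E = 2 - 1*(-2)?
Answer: 49/3 ≈ 16.333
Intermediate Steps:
E = 4 (E = 2 + 2 = 4)
g(a, I) = (-2 + I)*(5 + 2*a) (g(a, I) = (-2 + I)*((5 + a) + a) = (-2 + I)*(5 + 2*a))
y(X, U) = 43/9 + X/9 (y(X, U) = 5 + (-2 + X)/9 = 5 + (-2/9 + X/9) = 43/9 + X/9)
y(6, -4)*3 + g(E, 2) = (43/9 + (⅑)*6)*3 + (-10 - 4*4 + 5*2 + 2*2*4) = (43/9 + ⅔)*3 + (-10 - 16 + 10 + 16) = (49/9)*3 + 0 = 49/3 + 0 = 49/3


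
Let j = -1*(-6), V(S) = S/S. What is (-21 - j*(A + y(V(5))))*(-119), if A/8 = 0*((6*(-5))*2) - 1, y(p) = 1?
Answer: -2499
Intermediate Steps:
V(S) = 1
j = 6
A = -8 (A = 8*(0*((6*(-5))*2) - 1) = 8*(0*(-30*2) - 1) = 8*(0*(-60) - 1) = 8*(0 - 1) = 8*(-1) = -8)
(-21 - j*(A + y(V(5))))*(-119) = (-21 - 6*(-8 + 1))*(-119) = (-21 - 6*(-7))*(-119) = (-21 - 1*(-42))*(-119) = (-21 + 42)*(-119) = 21*(-119) = -2499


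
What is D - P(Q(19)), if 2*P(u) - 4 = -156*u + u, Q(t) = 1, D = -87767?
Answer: -175383/2 ≈ -87692.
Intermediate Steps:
P(u) = 2 - 155*u/2 (P(u) = 2 + (-156*u + u)/2 = 2 + (-155*u)/2 = 2 - 155*u/2)
D - P(Q(19)) = -87767 - (2 - 155/2*1) = -87767 - (2 - 155/2) = -87767 - 1*(-151/2) = -87767 + 151/2 = -175383/2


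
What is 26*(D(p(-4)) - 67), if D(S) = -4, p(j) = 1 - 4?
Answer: -1846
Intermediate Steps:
p(j) = -3
26*(D(p(-4)) - 67) = 26*(-4 - 67) = 26*(-71) = -1846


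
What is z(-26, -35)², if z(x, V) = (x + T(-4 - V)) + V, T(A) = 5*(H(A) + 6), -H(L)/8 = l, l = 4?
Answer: 36481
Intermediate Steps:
H(L) = -32 (H(L) = -8*4 = -32)
T(A) = -130 (T(A) = 5*(-32 + 6) = 5*(-26) = -130)
z(x, V) = -130 + V + x (z(x, V) = (x - 130) + V = (-130 + x) + V = -130 + V + x)
z(-26, -35)² = (-130 - 35 - 26)² = (-191)² = 36481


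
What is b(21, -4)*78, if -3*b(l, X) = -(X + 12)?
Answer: 208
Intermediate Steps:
b(l, X) = 4 + X/3 (b(l, X) = -(-1)*(X + 12)/3 = -(-1)*(12 + X)/3 = -(-12 - X)/3 = 4 + X/3)
b(21, -4)*78 = (4 + (⅓)*(-4))*78 = (4 - 4/3)*78 = (8/3)*78 = 208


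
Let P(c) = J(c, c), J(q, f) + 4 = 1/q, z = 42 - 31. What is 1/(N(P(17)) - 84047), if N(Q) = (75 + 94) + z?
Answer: -1/83867 ≈ -1.1924e-5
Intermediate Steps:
z = 11
J(q, f) = -4 + 1/q
P(c) = -4 + 1/c
N(Q) = 180 (N(Q) = (75 + 94) + 11 = 169 + 11 = 180)
1/(N(P(17)) - 84047) = 1/(180 - 84047) = 1/(-83867) = -1/83867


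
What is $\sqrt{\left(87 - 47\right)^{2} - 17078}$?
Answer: $i \sqrt{15478} \approx 124.41 i$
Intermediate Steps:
$\sqrt{\left(87 - 47\right)^{2} - 17078} = \sqrt{40^{2} - 17078} = \sqrt{1600 - 17078} = \sqrt{-15478} = i \sqrt{15478}$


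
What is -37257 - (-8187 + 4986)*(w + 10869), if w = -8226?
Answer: 8422986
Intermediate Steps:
-37257 - (-8187 + 4986)*(w + 10869) = -37257 - (-8187 + 4986)*(-8226 + 10869) = -37257 - (-3201)*2643 = -37257 - 1*(-8460243) = -37257 + 8460243 = 8422986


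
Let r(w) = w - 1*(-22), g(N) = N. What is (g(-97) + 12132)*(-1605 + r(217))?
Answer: -16439810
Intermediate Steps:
r(w) = 22 + w (r(w) = w + 22 = 22 + w)
(g(-97) + 12132)*(-1605 + r(217)) = (-97 + 12132)*(-1605 + (22 + 217)) = 12035*(-1605 + 239) = 12035*(-1366) = -16439810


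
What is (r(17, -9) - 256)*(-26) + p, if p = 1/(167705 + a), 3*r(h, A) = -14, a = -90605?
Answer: 174177467/25700 ≈ 6777.3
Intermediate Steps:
r(h, A) = -14/3 (r(h, A) = (1/3)*(-14) = -14/3)
p = 1/77100 (p = 1/(167705 - 90605) = 1/77100 ≈ 1.2970e-5)
(r(17, -9) - 256)*(-26) + p = (-14/3 - 256)*(-26) + 1/77100 = -782/3*(-26) + 1/77100 = 20332/3 + 1/77100 = 174177467/25700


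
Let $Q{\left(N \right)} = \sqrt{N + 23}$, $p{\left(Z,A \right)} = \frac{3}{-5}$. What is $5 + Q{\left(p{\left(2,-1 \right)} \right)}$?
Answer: $5 + \frac{4 \sqrt{35}}{5} \approx 9.7329$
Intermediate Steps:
$p{\left(Z,A \right)} = - \frac{3}{5}$ ($p{\left(Z,A \right)} = 3 \left(- \frac{1}{5}\right) = - \frac{3}{5}$)
$Q{\left(N \right)} = \sqrt{23 + N}$
$5 + Q{\left(p{\left(2,-1 \right)} \right)} = 5 + \sqrt{23 - \frac{3}{5}} = 5 + \sqrt{\frac{112}{5}} = 5 + \frac{4 \sqrt{35}}{5}$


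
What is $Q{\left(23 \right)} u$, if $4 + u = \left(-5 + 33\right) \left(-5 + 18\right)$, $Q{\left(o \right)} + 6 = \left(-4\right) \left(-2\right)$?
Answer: $720$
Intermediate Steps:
$Q{\left(o \right)} = 2$ ($Q{\left(o \right)} = -6 - -8 = -6 + 8 = 2$)
$u = 360$ ($u = -4 + \left(-5 + 33\right) \left(-5 + 18\right) = -4 + 28 \cdot 13 = -4 + 364 = 360$)
$Q{\left(23 \right)} u = 2 \cdot 360 = 720$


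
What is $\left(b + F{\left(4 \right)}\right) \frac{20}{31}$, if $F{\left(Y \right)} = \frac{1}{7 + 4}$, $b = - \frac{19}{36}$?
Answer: $- \frac{865}{3069} \approx -0.28185$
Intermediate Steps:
$b = - \frac{19}{36}$ ($b = \left(-19\right) \frac{1}{36} = - \frac{19}{36} \approx -0.52778$)
$F{\left(Y \right)} = \frac{1}{11}$
$\left(b + F{\left(4 \right)}\right) \frac{20}{31} = \left(- \frac{19}{36} + \frac{1}{11}\right) \frac{20}{31} = - \frac{173 \cdot 20 \cdot \frac{1}{31}}{396} = \left(- \frac{173}{396}\right) \frac{20}{31} = - \frac{865}{3069}$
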